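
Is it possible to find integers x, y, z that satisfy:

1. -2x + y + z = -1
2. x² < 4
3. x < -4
No

A contradictory subset is {x² < 4, x < -4}. No integer assignment can satisfy these jointly:

  - x² < 4: restricts x to |x| ≤ 1
  - x < -4: bounds one variable relative to a constant

Direct contradiction: the bounds on x require x ≥ -1 and x ≤ -5 simultaneously, which is empty.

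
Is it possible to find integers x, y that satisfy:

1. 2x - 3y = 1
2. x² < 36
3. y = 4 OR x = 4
No

A contradictory subset is {2x - 3y = 1, y = 4 OR x = 4}. No integer assignment can satisfy these jointly:

  - 2x - 3y = 1: is a linear equation tying the variables together
  - y = 4 OR x = 4: forces a choice: either y = 4 or x = 4

Split on the disjunction (y = 4 OR x = 4):
  • If y = 4: with y = 4, every remaining term of the linear equation is divisible by 2, so the left side is ≡ 0 (mod 2); but the right side 13 ≡ 1 (mod 2). No integers can satisfy it.
  • If x = 4: with x = 4, every remaining term of the linear equation is divisible by 3, so the left side is ≡ 0 (mod 3); but the right side -7 ≡ 2 (mod 3). No integers can satisfy it.
Both branches are infeasible, so the system has no integer solution.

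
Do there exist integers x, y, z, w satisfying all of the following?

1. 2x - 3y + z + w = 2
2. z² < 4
Yes

Take x = 0, y = 0, z = 0, w = 2. Substituting into each constraint:
  (1) 2(0) - 3(0) + 0 + 2 = 2 ✓
  (2) z² = (0)² = 0, and 0 < 4 ✓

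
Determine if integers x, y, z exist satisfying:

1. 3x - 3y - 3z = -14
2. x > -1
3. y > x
No

Even the single constraint (3x - 3y - 3z = -14) is infeasible over the integers.

  - 3x - 3y - 3z = -14: every term on the left is divisible by 3, so the LHS ≡ 0 (mod 3), but the RHS -14 is not — no integer solution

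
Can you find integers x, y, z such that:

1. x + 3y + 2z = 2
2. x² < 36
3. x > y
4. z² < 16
Yes

Take x = 2, y = 0, z = 0. Substituting into each constraint:
  (1) 2 + 3(0) + 2(0) = 2 ✓
  (2) x² = (2)² = 4, and 4 < 36 ✓
  (3) 2 > 0 ✓
  (4) z² = (0)² = 0, and 0 < 16 ✓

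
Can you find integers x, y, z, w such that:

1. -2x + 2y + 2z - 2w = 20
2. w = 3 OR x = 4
Yes

Take x = 4, y = 0, z = 14, w = 0. Substituting into each constraint:
  (1) -2(4) + 2(0) + 2(14) - 2(0) = 20 ✓
  (2) x = 4, target 4 ✓ (second branch holds)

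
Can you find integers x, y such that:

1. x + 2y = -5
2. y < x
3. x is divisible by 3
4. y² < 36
Yes

Take x = 3, y = -4. Substituting into each constraint:
  (1) 3 + 2(-4) = -5 ✓
  (2) -4 < 3 ✓
  (3) 3 = 3 × 1, remainder 0 ✓
  (4) y² = (-4)² = 16, and 16 < 36 ✓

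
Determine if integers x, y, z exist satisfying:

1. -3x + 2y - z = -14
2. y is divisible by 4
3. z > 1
Yes

Take x = 4, y = 0, z = 2. Substituting into each constraint:
  (1) -3(4) + 2(0) + (-2) = -14 ✓
  (2) 0 = 4 × 0, remainder 0 ✓
  (3) 2 > 1 ✓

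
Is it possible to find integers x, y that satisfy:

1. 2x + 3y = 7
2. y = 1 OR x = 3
Yes

Take x = 2, y = 1. Substituting into each constraint:
  (1) 2(2) + 3(1) = 7 ✓
  (2) y = 1, target 1 ✓ (first branch holds)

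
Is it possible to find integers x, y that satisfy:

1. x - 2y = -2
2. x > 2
Yes

Take x = 4, y = 3. Substituting into each constraint:
  (1) 4 - 2(3) = -2 ✓
  (2) 4 > 2 ✓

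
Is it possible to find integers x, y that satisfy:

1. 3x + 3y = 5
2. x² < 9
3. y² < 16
No

Even the single constraint (3x + 3y = 5) is infeasible over the integers.

  - 3x + 3y = 5: every term on the left is divisible by 3, so the LHS ≡ 0 (mod 3), but the RHS 5 is not — no integer solution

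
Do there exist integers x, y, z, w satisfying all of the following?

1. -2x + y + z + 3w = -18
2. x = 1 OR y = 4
Yes

Take x = 1, y = 0, z = -16, w = 0. Substituting into each constraint:
  (1) -2(1) + 0 + (-16) + 3(0) = -18 ✓
  (2) x = 1, target 1 ✓ (first branch holds)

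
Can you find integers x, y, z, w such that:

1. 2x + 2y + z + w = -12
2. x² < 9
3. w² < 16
Yes

Take x = 0, y = -6, z = 0, w = 0. Substituting into each constraint:
  (1) 2(0) + 2(-6) + 0 + 0 = -12 ✓
  (2) x² = (0)² = 0, and 0 < 9 ✓
  (3) w² = (0)² = 0, and 0 < 16 ✓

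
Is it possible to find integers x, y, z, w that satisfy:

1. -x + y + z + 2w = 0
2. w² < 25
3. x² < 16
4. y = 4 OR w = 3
Yes

Take x = 2, y = 0, z = -4, w = 3. Substituting into each constraint:
  (1) (-2) + 0 + (-4) + 2(3) = 0 ✓
  (2) w² = (3)² = 9, and 9 < 25 ✓
  (3) x² = (2)² = 4, and 4 < 16 ✓
  (4) w = 3, target 3 ✓ (second branch holds)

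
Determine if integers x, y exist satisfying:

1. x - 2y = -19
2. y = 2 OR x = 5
Yes

Take x = 5, y = 12. Substituting into each constraint:
  (1) 5 - 2(12) = -19 ✓
  (2) x = 5, target 5 ✓ (second branch holds)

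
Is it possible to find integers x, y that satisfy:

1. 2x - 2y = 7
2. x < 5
No

Even the single constraint (2x - 2y = 7) is infeasible over the integers.

  - 2x - 2y = 7: every term on the left is divisible by 2, so the LHS ≡ 0 (mod 2), but the RHS 7 is not — no integer solution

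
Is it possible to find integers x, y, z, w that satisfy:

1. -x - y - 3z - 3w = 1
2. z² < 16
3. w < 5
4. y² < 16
Yes

Take x = 0, y = -1, z = 0, w = 0. Substituting into each constraint:
  (1) 0 + 1 - 3(0) - 3(0) = 1 ✓
  (2) z² = (0)² = 0, and 0 < 16 ✓
  (3) 0 < 5 ✓
  (4) y² = (-1)² = 1, and 1 < 16 ✓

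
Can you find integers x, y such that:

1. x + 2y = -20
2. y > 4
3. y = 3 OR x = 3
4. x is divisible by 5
No

A contradictory subset is {x + 2y = -20, y > 4, y = 3 OR x = 3}. No integer assignment can satisfy these jointly:

  - x + 2y = -20: is a linear equation tying the variables together
  - y > 4: bounds one variable relative to a constant
  - y = 3 OR x = 3: forces a choice: either y = 3 or x = 3

Split on the disjunction (y = 3 OR x = 3):
  • If y = 3: this contradicts the bound y ≥ 5.
  • If x = 3: with x = 3, every remaining term of the linear equation is divisible by 2, so the left side is ≡ 0 (mod 2); but the right side -23 ≡ 1 (mod 2). No integers can satisfy it.
Both branches are infeasible, so the system has no integer solution.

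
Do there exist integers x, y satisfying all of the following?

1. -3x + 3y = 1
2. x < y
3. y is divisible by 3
No

Even the single constraint (-3x + 3y = 1) is infeasible over the integers.

  - -3x + 3y = 1: every term on the left is divisible by 3, so the LHS ≡ 0 (mod 3), but the RHS 1 is not — no integer solution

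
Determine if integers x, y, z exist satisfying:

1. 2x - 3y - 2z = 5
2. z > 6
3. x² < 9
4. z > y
Yes

Take x = 0, y = -7, z = 8. Substituting into each constraint:
  (1) 2(0) - 3(-7) - 2(8) = 5 ✓
  (2) 8 > 6 ✓
  (3) x² = (0)² = 0, and 0 < 9 ✓
  (4) 8 > -7 ✓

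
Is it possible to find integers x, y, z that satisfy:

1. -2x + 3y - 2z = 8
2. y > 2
Yes

Take x = 0, y = 4, z = 2. Substituting into each constraint:
  (1) -2(0) + 3(4) - 2(2) = 8 ✓
  (2) 4 > 2 ✓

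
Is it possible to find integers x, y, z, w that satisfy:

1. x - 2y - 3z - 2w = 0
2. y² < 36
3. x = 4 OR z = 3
Yes

Take x = 4, y = 2, z = 0, w = 0. Substituting into each constraint:
  (1) 4 - 2(2) - 3(0) - 2(0) = 0 ✓
  (2) y² = (2)² = 4, and 4 < 36 ✓
  (3) x = 4, target 4 ✓ (first branch holds)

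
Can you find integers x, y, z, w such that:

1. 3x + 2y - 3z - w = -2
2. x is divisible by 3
Yes

Take x = 0, y = -1, z = 0, w = 0. Substituting into each constraint:
  (1) 3(0) + 2(-1) - 3(0) + 0 = -2 ✓
  (2) 0 = 3 × 0, remainder 0 ✓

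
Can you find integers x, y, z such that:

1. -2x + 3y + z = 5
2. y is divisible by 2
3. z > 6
Yes

Take x = 1, y = 0, z = 7. Substituting into each constraint:
  (1) -2(1) + 3(0) + 7 = 5 ✓
  (2) 0 = 2 × 0, remainder 0 ✓
  (3) 7 > 6 ✓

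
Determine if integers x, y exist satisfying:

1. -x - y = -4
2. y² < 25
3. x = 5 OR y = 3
Yes

Take x = 5, y = -1. Substituting into each constraint:
  (1) (-5) + 1 = -4 ✓
  (2) y² = (-1)² = 1, and 1 < 25 ✓
  (3) x = 5, target 5 ✓ (first branch holds)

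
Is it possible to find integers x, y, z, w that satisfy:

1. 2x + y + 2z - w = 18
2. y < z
Yes

Take x = 0, y = 0, z = 1, w = -16. Substituting into each constraint:
  (1) 2(0) + 0 + 2(1) + 16 = 18 ✓
  (2) 0 < 1 ✓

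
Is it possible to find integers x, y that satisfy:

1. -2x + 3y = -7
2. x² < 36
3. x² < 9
Yes

Take x = -1, y = -3. Substituting into each constraint:
  (1) -2(-1) + 3(-3) = -7 ✓
  (2) x² = (-1)² = 1, and 1 < 36 ✓
  (3) x² = (-1)² = 1, and 1 < 9 ✓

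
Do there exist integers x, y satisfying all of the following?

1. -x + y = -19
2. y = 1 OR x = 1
Yes

Take x = 1, y = -18. Substituting into each constraint:
  (1) (-1) + (-18) = -19 ✓
  (2) x = 1, target 1 ✓ (second branch holds)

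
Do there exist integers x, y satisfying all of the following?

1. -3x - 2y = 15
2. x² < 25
Yes

Take x = 1, y = -9. Substituting into each constraint:
  (1) -3(1) - 2(-9) = 15 ✓
  (2) x² = (1)² = 1, and 1 < 25 ✓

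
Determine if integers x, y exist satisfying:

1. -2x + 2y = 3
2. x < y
No

Even the single constraint (-2x + 2y = 3) is infeasible over the integers.

  - -2x + 2y = 3: every term on the left is divisible by 2, so the LHS ≡ 0 (mod 2), but the RHS 3 is not — no integer solution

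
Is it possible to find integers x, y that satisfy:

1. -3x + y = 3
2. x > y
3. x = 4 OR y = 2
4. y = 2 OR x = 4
No

A contradictory subset is {-3x + y = 3, x > y, x = 4 OR y = 2}. No integer assignment can satisfy these jointly:

  - -3x + y = 3: is a linear equation tying the variables together
  - x > y: bounds one variable relative to another variable
  - x = 4 OR y = 2: forces a choice: either x = 4 or y = 2

Split on the disjunction (x = 4 OR y = 2):
  • If x = 4: the equation forces y = 15, giving (x, y) = (4, 15), which violates x > y.
  • If y = 2: with y = 2, every remaining term of the linear equation is divisible by 3, so the left side is ≡ 0 (mod 3); but the right side 1 ≡ 1 (mod 3). No integers can satisfy it.
Both branches are infeasible, so the system has no integer solution.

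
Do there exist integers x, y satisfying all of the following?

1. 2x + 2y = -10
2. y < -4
Yes

Take x = 0, y = -5. Substituting into each constraint:
  (1) 2(0) + 2(-5) = -10 ✓
  (2) -5 < -4 ✓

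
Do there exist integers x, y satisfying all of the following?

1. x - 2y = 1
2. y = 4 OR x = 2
Yes

Take x = 9, y = 4. Substituting into each constraint:
  (1) 9 - 2(4) = 1 ✓
  (2) y = 4, target 4 ✓ (first branch holds)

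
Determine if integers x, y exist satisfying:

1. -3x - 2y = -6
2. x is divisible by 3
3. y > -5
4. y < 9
Yes

Take x = 0, y = 3. Substituting into each constraint:
  (1) -3(0) - 2(3) = -6 ✓
  (2) 0 = 3 × 0, remainder 0 ✓
  (3) 3 > -5 ✓
  (4) 3 < 9 ✓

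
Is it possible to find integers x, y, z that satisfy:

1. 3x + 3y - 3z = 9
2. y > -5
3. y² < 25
Yes

Take x = 3, y = 0, z = 0. Substituting into each constraint:
  (1) 3(3) + 3(0) - 3(0) = 9 ✓
  (2) 0 > -5 ✓
  (3) y² = (0)² = 0, and 0 < 25 ✓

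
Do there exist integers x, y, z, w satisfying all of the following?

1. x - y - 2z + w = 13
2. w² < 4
Yes

Take x = 0, y = -13, z = 0, w = 0. Substituting into each constraint:
  (1) 0 + 13 - 2(0) + 0 = 13 ✓
  (2) w² = (0)² = 0, and 0 < 4 ✓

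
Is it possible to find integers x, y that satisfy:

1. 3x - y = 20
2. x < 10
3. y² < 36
Yes

Take x = 6, y = -2. Substituting into each constraint:
  (1) 3(6) + 2 = 20 ✓
  (2) 6 < 10 ✓
  (3) y² = (-2)² = 4, and 4 < 36 ✓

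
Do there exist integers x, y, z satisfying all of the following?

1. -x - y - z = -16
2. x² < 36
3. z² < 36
Yes

Take x = 0, y = 14, z = 2. Substituting into each constraint:
  (1) 0 + (-14) + (-2) = -16 ✓
  (2) x² = (0)² = 0, and 0 < 36 ✓
  (3) z² = (2)² = 4, and 4 < 36 ✓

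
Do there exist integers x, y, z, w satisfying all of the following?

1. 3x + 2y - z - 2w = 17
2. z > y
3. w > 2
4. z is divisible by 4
Yes

Take x = 9, y = -1, z = 0, w = 4. Substituting into each constraint:
  (1) 3(9) + 2(-1) + 0 - 2(4) = 17 ✓
  (2) 0 > -1 ✓
  (3) 4 > 2 ✓
  (4) 0 = 4 × 0, remainder 0 ✓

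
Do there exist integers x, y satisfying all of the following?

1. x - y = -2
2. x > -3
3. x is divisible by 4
Yes

Take x = 0, y = 2. Substituting into each constraint:
  (1) 0 + (-2) = -2 ✓
  (2) 0 > -3 ✓
  (3) 0 = 4 × 0, remainder 0 ✓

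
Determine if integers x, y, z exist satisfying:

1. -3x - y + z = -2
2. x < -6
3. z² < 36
Yes

Take x = -7, y = 23, z = 0. Substituting into each constraint:
  (1) -3(-7) + (-23) + 0 = -2 ✓
  (2) -7 < -6 ✓
  (3) z² = (0)² = 0, and 0 < 36 ✓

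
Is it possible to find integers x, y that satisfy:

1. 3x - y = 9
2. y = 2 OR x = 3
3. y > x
No

The full constraint system is jointly infeasible over the integers. Each constraint and what it forces:

  - 3x - y = 9: is a linear equation tying the variables together
  - y = 2 OR x = 3: forces a choice: either y = 2 or x = 3
  - y > x: bounds one variable relative to another variable

Split on the disjunction (y = 2 OR x = 3):
  • If y = 2: with y = 2, every remaining term of the linear equation is divisible by 3, so the left side is ≡ 0 (mod 3); but the right side 11 ≡ 2 (mod 3). No integers can satisfy it.
  • If x = 3: the equation forces y = 0, giving (x, y) = (3, 0), which violates y > x.
Both branches are infeasible, so the system has no integer solution.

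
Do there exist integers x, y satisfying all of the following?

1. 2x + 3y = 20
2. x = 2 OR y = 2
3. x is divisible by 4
No

The full constraint system is jointly infeasible over the integers. Each constraint and what it forces:

  - 2x + 3y = 20: is a linear equation tying the variables together
  - x = 2 OR y = 2: forces a choice: either x = 2 or y = 2
  - x is divisible by 4: restricts x to multiples of 4

Split on the disjunction (x = 2 OR y = 2):
  • If x = 2: this contradicts the divisibility constraint — 2 is not a multiple of 4.
  • If y = 2: with y = 2, writing x = 4x', every remaining term of the linear equation is divisible by 8, so the left side is ≡ 0 (mod 8); but the right side 14 ≡ 6 (mod 8). No integers can satisfy it.
Both branches are infeasible, so the system has no integer solution.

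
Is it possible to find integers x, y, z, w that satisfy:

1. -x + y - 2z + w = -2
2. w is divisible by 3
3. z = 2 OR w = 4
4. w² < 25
Yes

Take x = 0, y = -1, z = 2, w = 3. Substituting into each constraint:
  (1) 0 + (-1) - 2(2) + 3 = -2 ✓
  (2) 3 = 3 × 1, remainder 0 ✓
  (3) z = 2, target 2 ✓ (first branch holds)
  (4) w² = (3)² = 9, and 9 < 25 ✓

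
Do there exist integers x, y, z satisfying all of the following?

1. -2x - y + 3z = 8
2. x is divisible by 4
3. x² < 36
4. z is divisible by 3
Yes

Take x = 0, y = -8, z = 0. Substituting into each constraint:
  (1) -2(0) + 8 + 3(0) = 8 ✓
  (2) 0 = 4 × 0, remainder 0 ✓
  (3) x² = (0)² = 0, and 0 < 36 ✓
  (4) 0 = 3 × 0, remainder 0 ✓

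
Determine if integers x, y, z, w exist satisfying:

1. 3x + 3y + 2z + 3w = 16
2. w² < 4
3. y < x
Yes

Take x = 0, y = -1, z = 8, w = 1. Substituting into each constraint:
  (1) 3(0) + 3(-1) + 2(8) + 3(1) = 16 ✓
  (2) w² = (1)² = 1, and 1 < 4 ✓
  (3) -1 < 0 ✓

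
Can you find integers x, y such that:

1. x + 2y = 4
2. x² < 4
Yes

Take x = 0, y = 2. Substituting into each constraint:
  (1) 0 + 2(2) = 4 ✓
  (2) x² = (0)² = 0, and 0 < 4 ✓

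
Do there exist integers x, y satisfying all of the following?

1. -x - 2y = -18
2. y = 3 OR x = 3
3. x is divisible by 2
Yes

Take x = 12, y = 3. Substituting into each constraint:
  (1) (-12) - 2(3) = -18 ✓
  (2) y = 3, target 3 ✓ (first branch holds)
  (3) 12 = 2 × 6, remainder 0 ✓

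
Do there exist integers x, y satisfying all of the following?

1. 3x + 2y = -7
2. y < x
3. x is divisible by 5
Yes

Take x = 5, y = -11. Substituting into each constraint:
  (1) 3(5) + 2(-11) = -7 ✓
  (2) -11 < 5 ✓
  (3) 5 = 5 × 1, remainder 0 ✓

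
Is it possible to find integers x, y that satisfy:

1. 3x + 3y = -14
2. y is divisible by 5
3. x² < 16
No

Even the single constraint (3x + 3y = -14) is infeasible over the integers.

  - 3x + 3y = -14: every term on the left is divisible by 3, so the LHS ≡ 0 (mod 3), but the RHS -14 is not — no integer solution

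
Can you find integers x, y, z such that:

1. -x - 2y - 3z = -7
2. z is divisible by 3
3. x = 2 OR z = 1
Yes

Take x = 2, y = -2, z = 3. Substituting into each constraint:
  (1) (-2) - 2(-2) - 3(3) = -7 ✓
  (2) 3 = 3 × 1, remainder 0 ✓
  (3) x = 2, target 2 ✓ (first branch holds)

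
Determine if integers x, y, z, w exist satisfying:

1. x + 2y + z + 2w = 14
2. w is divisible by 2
Yes

Take x = 14, y = 0, z = 0, w = 0. Substituting into each constraint:
  (1) 14 + 2(0) + 0 + 2(0) = 14 ✓
  (2) 0 = 2 × 0, remainder 0 ✓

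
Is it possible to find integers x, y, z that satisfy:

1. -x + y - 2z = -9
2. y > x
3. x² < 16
Yes

Take x = 0, y = 1, z = 5. Substituting into each constraint:
  (1) 0 + 1 - 2(5) = -9 ✓
  (2) 1 > 0 ✓
  (3) x² = (0)² = 0, and 0 < 16 ✓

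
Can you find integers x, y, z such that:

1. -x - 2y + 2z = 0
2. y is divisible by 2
Yes

Take x = 0, y = 0, z = 0. Substituting into each constraint:
  (1) 0 - 2(0) + 2(0) = 0 ✓
  (2) 0 = 2 × 0, remainder 0 ✓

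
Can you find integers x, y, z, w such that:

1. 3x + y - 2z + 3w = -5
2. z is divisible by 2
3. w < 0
Yes

Take x = -1, y = 1, z = 0, w = -1. Substituting into each constraint:
  (1) 3(-1) + 1 - 2(0) + 3(-1) = -5 ✓
  (2) 0 = 2 × 0, remainder 0 ✓
  (3) -1 < 0 ✓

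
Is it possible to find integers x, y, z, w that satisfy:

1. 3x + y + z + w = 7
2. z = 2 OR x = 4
Yes

Take x = 4, y = 0, z = 0, w = -5. Substituting into each constraint:
  (1) 3(4) + 0 + 0 + (-5) = 7 ✓
  (2) x = 4, target 4 ✓ (second branch holds)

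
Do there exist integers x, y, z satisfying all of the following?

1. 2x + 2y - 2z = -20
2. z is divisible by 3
Yes

Take x = -10, y = 0, z = 0. Substituting into each constraint:
  (1) 2(-10) + 2(0) - 2(0) = -20 ✓
  (2) 0 = 3 × 0, remainder 0 ✓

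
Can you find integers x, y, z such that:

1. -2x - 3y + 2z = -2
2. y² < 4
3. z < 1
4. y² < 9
Yes

Take x = 1, y = 0, z = 0. Substituting into each constraint:
  (1) -2(1) - 3(0) + 2(0) = -2 ✓
  (2) y² = (0)² = 0, and 0 < 4 ✓
  (3) 0 < 1 ✓
  (4) y² = (0)² = 0, and 0 < 9 ✓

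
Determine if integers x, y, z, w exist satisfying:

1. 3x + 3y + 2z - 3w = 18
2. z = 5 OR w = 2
Yes

Take x = 4, y = 0, z = 6, w = 2. Substituting into each constraint:
  (1) 3(4) + 3(0) + 2(6) - 3(2) = 18 ✓
  (2) w = 2, target 2 ✓ (second branch holds)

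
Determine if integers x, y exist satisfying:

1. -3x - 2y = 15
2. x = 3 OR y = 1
Yes

Take x = 3, y = -12. Substituting into each constraint:
  (1) -3(3) - 2(-12) = 15 ✓
  (2) x = 3, target 3 ✓ (first branch holds)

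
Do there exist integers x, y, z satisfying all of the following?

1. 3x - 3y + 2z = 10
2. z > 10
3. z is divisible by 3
No

A contradictory subset is {3x - 3y + 2z = 10, z is divisible by 3}. No integer assignment can satisfy these jointly:

  - 3x - 3y + 2z = 10: is a linear equation tying the variables together
  - z is divisible by 3: restricts z to multiples of 3

Modular obstruction: writing z = 3z', every remaining term of the linear equation is divisible by 3, so the left side is ≡ 0 (mod 3); but the right side 10 ≡ 1 (mod 3). No integers can satisfy it.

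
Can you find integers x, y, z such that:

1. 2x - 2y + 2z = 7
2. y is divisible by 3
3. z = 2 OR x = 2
No

Even the single constraint (2x - 2y + 2z = 7) is infeasible over the integers.

  - 2x - 2y + 2z = 7: every term on the left is divisible by 2, so the LHS ≡ 0 (mod 2), but the RHS 7 is not — no integer solution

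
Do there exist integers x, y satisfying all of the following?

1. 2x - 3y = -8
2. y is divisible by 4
Yes

Take x = -4, y = 0. Substituting into each constraint:
  (1) 2(-4) - 3(0) = -8 ✓
  (2) 0 = 4 × 0, remainder 0 ✓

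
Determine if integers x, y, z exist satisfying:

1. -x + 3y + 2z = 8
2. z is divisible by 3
Yes

Take x = 1, y = 3, z = 0. Substituting into each constraint:
  (1) (-1) + 3(3) + 2(0) = 8 ✓
  (2) 0 = 3 × 0, remainder 0 ✓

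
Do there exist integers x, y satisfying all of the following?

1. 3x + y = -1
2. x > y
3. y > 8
No

The full constraint system is jointly infeasible over the integers. Each constraint and what it forces:

  - 3x + y = -1: is a linear equation tying the variables together
  - x > y: bounds one variable relative to another variable
  - y > 8: bounds one variable relative to a constant

Propagating the comparison: x > y and y ≥ 9 give x ≥ 10. Range argument: with x ∈ [10, ∞], y ∈ [9, ∞], the left side of the equation is at least 39, but the right side is -1 < 39. No integer solution exists.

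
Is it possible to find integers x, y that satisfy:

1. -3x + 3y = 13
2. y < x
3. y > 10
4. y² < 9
No

Even the single constraint (-3x + 3y = 13) is infeasible over the integers.

  - -3x + 3y = 13: every term on the left is divisible by 3, so the LHS ≡ 0 (mod 3), but the RHS 13 is not — no integer solution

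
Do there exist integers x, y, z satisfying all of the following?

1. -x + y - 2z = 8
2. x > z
Yes

Take x = 0, y = 6, z = -1. Substituting into each constraint:
  (1) 0 + 6 - 2(-1) = 8 ✓
  (2) 0 > -1 ✓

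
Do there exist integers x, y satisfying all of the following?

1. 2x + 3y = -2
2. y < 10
Yes

Take x = 2, y = -2. Substituting into each constraint:
  (1) 2(2) + 3(-2) = -2 ✓
  (2) -2 < 10 ✓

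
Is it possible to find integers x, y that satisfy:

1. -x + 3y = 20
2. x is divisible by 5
Yes

Take x = -5, y = 5. Substituting into each constraint:
  (1) 5 + 3(5) = 20 ✓
  (2) -5 = 5 × -1, remainder 0 ✓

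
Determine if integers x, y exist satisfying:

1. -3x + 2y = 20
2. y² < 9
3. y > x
Yes

Take x = -8, y = -2. Substituting into each constraint:
  (1) -3(-8) + 2(-2) = 20 ✓
  (2) y² = (-2)² = 4, and 4 < 9 ✓
  (3) -2 > -8 ✓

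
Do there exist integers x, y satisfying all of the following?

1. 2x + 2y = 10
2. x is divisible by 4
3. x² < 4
Yes

Take x = 0, y = 5. Substituting into each constraint:
  (1) 2(0) + 2(5) = 10 ✓
  (2) 0 = 4 × 0, remainder 0 ✓
  (3) x² = (0)² = 0, and 0 < 4 ✓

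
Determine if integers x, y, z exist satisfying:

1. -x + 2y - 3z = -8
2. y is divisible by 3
Yes

Take x = 8, y = 0, z = 0. Substituting into each constraint:
  (1) (-8) + 2(0) - 3(0) = -8 ✓
  (2) 0 = 3 × 0, remainder 0 ✓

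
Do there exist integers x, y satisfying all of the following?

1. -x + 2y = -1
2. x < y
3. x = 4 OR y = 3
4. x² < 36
No

A contradictory subset is {-x + 2y = -1, x < y, x = 4 OR y = 3}. No integer assignment can satisfy these jointly:

  - -x + 2y = -1: is a linear equation tying the variables together
  - x < y: bounds one variable relative to another variable
  - x = 4 OR y = 3: forces a choice: either x = 4 or y = 3

Split on the disjunction (x = 4 OR y = 3):
  • If x = 4: with x = 4, every remaining term of the linear equation is divisible by 2, so the left side is ≡ 0 (mod 2); but the right side 3 ≡ 1 (mod 2). No integers can satisfy it.
  • If y = 3: the equation forces x = 7, giving (y, x) = (3, 7), which violates y > x.
Both branches are infeasible, so the system has no integer solution.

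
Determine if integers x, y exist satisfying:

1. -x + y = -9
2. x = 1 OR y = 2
Yes

Take x = 11, y = 2. Substituting into each constraint:
  (1) (-11) + 2 = -9 ✓
  (2) y = 2, target 2 ✓ (second branch holds)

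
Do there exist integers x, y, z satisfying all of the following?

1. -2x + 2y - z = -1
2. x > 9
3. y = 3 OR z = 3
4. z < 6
Yes

Take x = 10, y = 3, z = -13. Substituting into each constraint:
  (1) -2(10) + 2(3) + 13 = -1 ✓
  (2) 10 > 9 ✓
  (3) y = 3, target 3 ✓ (first branch holds)
  (4) -13 < 6 ✓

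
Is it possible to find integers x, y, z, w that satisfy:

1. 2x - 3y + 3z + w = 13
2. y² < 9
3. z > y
Yes

Take x = 0, y = -1, z = 0, w = 10. Substituting into each constraint:
  (1) 2(0) - 3(-1) + 3(0) + 10 = 13 ✓
  (2) y² = (-1)² = 1, and 1 < 9 ✓
  (3) 0 > -1 ✓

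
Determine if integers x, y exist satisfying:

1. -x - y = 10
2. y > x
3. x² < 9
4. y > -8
No

A contradictory subset is {-x - y = 10, y > x, x² < 9}. No integer assignment can satisfy these jointly:

  - -x - y = 10: is a linear equation tying the variables together
  - y > x: bounds one variable relative to another variable
  - x² < 9: restricts x to |x| ≤ 2

Propagating the comparison: y > x and x ≥ -2 give y ≥ -1. Range argument: with x ∈ [-2, 2], y ∈ [-1, ∞], the left side of the equation is at most 3, but the right side is 10 > 3. No integer solution exists.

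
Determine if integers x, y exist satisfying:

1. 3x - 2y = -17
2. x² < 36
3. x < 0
Yes

Take x = -5, y = 1. Substituting into each constraint:
  (1) 3(-5) - 2(1) = -17 ✓
  (2) x² = (-5)² = 25, and 25 < 36 ✓
  (3) -5 < 0 ✓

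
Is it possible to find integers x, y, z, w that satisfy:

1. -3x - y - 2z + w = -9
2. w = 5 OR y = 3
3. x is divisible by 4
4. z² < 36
Yes

Take x = 4, y = -2, z = 2, w = 5. Substituting into each constraint:
  (1) -3(4) + 2 - 2(2) + 5 = -9 ✓
  (2) w = 5, target 5 ✓ (first branch holds)
  (3) 4 = 4 × 1, remainder 0 ✓
  (4) z² = (2)² = 4, and 4 < 36 ✓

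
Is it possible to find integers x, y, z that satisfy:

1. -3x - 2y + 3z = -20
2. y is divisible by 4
Yes

Take x = 6, y = -8, z = -6. Substituting into each constraint:
  (1) -3(6) - 2(-8) + 3(-6) = -20 ✓
  (2) -8 = 4 × -2, remainder 0 ✓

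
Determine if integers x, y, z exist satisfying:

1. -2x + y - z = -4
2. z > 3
Yes

Take x = 0, y = 0, z = 4. Substituting into each constraint:
  (1) -2(0) + 0 + (-4) = -4 ✓
  (2) 4 > 3 ✓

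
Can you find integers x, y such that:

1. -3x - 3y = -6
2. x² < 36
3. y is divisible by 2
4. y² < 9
Yes

Take x = 2, y = 0. Substituting into each constraint:
  (1) -3(2) - 3(0) = -6 ✓
  (2) x² = (2)² = 4, and 4 < 36 ✓
  (3) 0 = 2 × 0, remainder 0 ✓
  (4) y² = (0)² = 0, and 0 < 9 ✓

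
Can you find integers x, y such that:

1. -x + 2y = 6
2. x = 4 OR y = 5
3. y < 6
Yes

Take x = 4, y = 5. Substituting into each constraint:
  (1) (-4) + 2(5) = 6 ✓
  (2) x = 4, target 4 ✓ (first branch holds)
  (3) 5 < 6 ✓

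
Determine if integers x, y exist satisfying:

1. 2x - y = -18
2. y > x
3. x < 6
Yes

Take x = -9, y = 0. Substituting into each constraint:
  (1) 2(-9) + 0 = -18 ✓
  (2) 0 > -9 ✓
  (3) -9 < 6 ✓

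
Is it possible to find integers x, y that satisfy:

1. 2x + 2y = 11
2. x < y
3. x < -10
No

Even the single constraint (2x + 2y = 11) is infeasible over the integers.

  - 2x + 2y = 11: every term on the left is divisible by 2, so the LHS ≡ 0 (mod 2), but the RHS 11 is not — no integer solution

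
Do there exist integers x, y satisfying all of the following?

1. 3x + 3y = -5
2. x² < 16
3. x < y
No

Even the single constraint (3x + 3y = -5) is infeasible over the integers.

  - 3x + 3y = -5: every term on the left is divisible by 3, so the LHS ≡ 0 (mod 3), but the RHS -5 is not — no integer solution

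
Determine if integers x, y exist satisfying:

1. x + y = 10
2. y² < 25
Yes

Take x = 10, y = 0. Substituting into each constraint:
  (1) 10 + 0 = 10 ✓
  (2) y² = (0)² = 0, and 0 < 25 ✓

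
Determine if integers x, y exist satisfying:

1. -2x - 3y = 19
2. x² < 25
Yes

Take x = -2, y = -5. Substituting into each constraint:
  (1) -2(-2) - 3(-5) = 19 ✓
  (2) x² = (-2)² = 4, and 4 < 25 ✓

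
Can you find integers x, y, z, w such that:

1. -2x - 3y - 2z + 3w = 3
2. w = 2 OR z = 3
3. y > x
Yes

Take x = 0, y = 1, z = 0, w = 2. Substituting into each constraint:
  (1) -2(0) - 3(1) - 2(0) + 3(2) = 3 ✓
  (2) w = 2, target 2 ✓ (first branch holds)
  (3) 1 > 0 ✓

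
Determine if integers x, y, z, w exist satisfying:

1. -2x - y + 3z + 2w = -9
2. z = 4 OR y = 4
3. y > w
Yes

Take x = 9, y = -1, z = 4, w = -2. Substituting into each constraint:
  (1) -2(9) + 1 + 3(4) + 2(-2) = -9 ✓
  (2) z = 4, target 4 ✓ (first branch holds)
  (3) -1 > -2 ✓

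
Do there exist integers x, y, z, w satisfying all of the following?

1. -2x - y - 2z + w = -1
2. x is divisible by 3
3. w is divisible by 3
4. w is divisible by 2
Yes

Take x = 0, y = 1, z = 0, w = 0. Substituting into each constraint:
  (1) -2(0) + (-1) - 2(0) + 0 = -1 ✓
  (2) 0 = 3 × 0, remainder 0 ✓
  (3) 0 = 3 × 0, remainder 0 ✓
  (4) 0 = 2 × 0, remainder 0 ✓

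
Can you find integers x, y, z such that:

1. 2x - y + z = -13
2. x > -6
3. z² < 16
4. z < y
Yes

Take x = -5, y = 0, z = -3. Substituting into each constraint:
  (1) 2(-5) + 0 + (-3) = -13 ✓
  (2) -5 > -6 ✓
  (3) z² = (-3)² = 9, and 9 < 16 ✓
  (4) -3 < 0 ✓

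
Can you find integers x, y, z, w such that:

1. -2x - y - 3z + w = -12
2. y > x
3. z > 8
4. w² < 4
Yes

Take x = -6, y = -3, z = 9, w = 0. Substituting into each constraint:
  (1) -2(-6) + 3 - 3(9) + 0 = -12 ✓
  (2) -3 > -6 ✓
  (3) 9 > 8 ✓
  (4) w² = (0)² = 0, and 0 < 4 ✓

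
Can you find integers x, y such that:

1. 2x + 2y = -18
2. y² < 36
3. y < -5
No

A contradictory subset is {y² < 36, y < -5}. No integer assignment can satisfy these jointly:

  - y² < 36: restricts y to |y| ≤ 5
  - y < -5: bounds one variable relative to a constant

Direct contradiction: the bounds on y require y ≥ -5 and y ≤ -6 simultaneously, which is empty.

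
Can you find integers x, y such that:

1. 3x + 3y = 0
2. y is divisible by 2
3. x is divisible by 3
Yes

Take x = 0, y = 0. Substituting into each constraint:
  (1) 3(0) + 3(0) = 0 ✓
  (2) 0 = 2 × 0, remainder 0 ✓
  (3) 0 = 3 × 0, remainder 0 ✓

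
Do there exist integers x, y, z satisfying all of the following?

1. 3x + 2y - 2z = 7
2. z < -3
Yes

Take x = -1, y = 0, z = -5. Substituting into each constraint:
  (1) 3(-1) + 2(0) - 2(-5) = 7 ✓
  (2) -5 < -3 ✓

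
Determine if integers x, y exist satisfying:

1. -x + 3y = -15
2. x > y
Yes

Take x = 15, y = 0. Substituting into each constraint:
  (1) (-15) + 3(0) = -15 ✓
  (2) 15 > 0 ✓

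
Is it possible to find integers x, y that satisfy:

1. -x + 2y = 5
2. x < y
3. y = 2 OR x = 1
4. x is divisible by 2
No

A contradictory subset is {-x + 2y = 5, x is divisible by 2}. No integer assignment can satisfy these jointly:

  - -x + 2y = 5: is a linear equation tying the variables together
  - x is divisible by 2: restricts x to multiples of 2

Modular obstruction: writing x = 2x', every remaining term of the linear equation is divisible by 2, so the left side is ≡ 0 (mod 2); but the right side 5 ≡ 1 (mod 2). No integers can satisfy it.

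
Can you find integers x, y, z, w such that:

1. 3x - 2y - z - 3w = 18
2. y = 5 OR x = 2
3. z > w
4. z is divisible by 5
Yes

Take x = 2, y = -3, z = 0, w = -2. Substituting into each constraint:
  (1) 3(2) - 2(-3) + 0 - 3(-2) = 18 ✓
  (2) x = 2, target 2 ✓ (second branch holds)
  (3) 0 > -2 ✓
  (4) 0 = 5 × 0, remainder 0 ✓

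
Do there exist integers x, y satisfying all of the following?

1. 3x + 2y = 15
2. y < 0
Yes

Take x = 7, y = -3. Substituting into each constraint:
  (1) 3(7) + 2(-3) = 15 ✓
  (2) -3 < 0 ✓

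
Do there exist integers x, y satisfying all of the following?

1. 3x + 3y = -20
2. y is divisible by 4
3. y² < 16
No

Even the single constraint (3x + 3y = -20) is infeasible over the integers.

  - 3x + 3y = -20: every term on the left is divisible by 3, so the LHS ≡ 0 (mod 3), but the RHS -20 is not — no integer solution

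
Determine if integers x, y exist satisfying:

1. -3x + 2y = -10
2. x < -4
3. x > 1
No

A contradictory subset is {x < -4, x > 1}. No integer assignment can satisfy these jointly:

  - x < -4: bounds one variable relative to a constant
  - x > 1: bounds one variable relative to a constant

Direct contradiction: the bounds on x require x ≥ 2 and x ≤ -5 simultaneously, which is empty.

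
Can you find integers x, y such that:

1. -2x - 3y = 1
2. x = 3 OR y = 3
Yes

Take x = -5, y = 3. Substituting into each constraint:
  (1) -2(-5) - 3(3) = 1 ✓
  (2) y = 3, target 3 ✓ (second branch holds)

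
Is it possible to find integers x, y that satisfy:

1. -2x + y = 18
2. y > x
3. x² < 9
Yes

Take x = 0, y = 18. Substituting into each constraint:
  (1) -2(0) + 18 = 18 ✓
  (2) 18 > 0 ✓
  (3) x² = (0)² = 0, and 0 < 9 ✓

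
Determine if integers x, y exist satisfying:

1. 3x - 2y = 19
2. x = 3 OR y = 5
Yes

Take x = 3, y = -5. Substituting into each constraint:
  (1) 3(3) - 2(-5) = 19 ✓
  (2) x = 3, target 3 ✓ (first branch holds)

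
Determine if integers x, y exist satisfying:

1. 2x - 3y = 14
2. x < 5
Yes

Take x = 4, y = -2. Substituting into each constraint:
  (1) 2(4) - 3(-2) = 14 ✓
  (2) 4 < 5 ✓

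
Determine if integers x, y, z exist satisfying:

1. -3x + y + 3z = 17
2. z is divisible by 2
Yes

Take x = 0, y = 17, z = 0. Substituting into each constraint:
  (1) -3(0) + 17 + 3(0) = 17 ✓
  (2) 0 = 2 × 0, remainder 0 ✓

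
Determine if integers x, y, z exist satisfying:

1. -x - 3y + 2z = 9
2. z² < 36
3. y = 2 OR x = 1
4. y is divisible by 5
Yes

Take x = 1, y = 0, z = 5. Substituting into each constraint:
  (1) (-1) - 3(0) + 2(5) = 9 ✓
  (2) z² = (5)² = 25, and 25 < 36 ✓
  (3) x = 1, target 1 ✓ (second branch holds)
  (4) 0 = 5 × 0, remainder 0 ✓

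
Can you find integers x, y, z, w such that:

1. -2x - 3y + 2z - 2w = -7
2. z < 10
Yes

Take x = 0, y = 1, z = -2, w = 0. Substituting into each constraint:
  (1) -2(0) - 3(1) + 2(-2) - 2(0) = -7 ✓
  (2) -2 < 10 ✓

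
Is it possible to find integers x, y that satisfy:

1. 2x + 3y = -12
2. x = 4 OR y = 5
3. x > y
No

The full constraint system is jointly infeasible over the integers. Each constraint and what it forces:

  - 2x + 3y = -12: is a linear equation tying the variables together
  - x = 4 OR y = 5: forces a choice: either x = 4 or y = 5
  - x > y: bounds one variable relative to another variable

Split on the disjunction (x = 4 OR y = 5):
  • If x = 4: with x = 4, every remaining term of the linear equation is divisible by 3, so the left side is ≡ 0 (mod 3); but the right side -20 ≡ 1 (mod 3). No integers can satisfy it.
  • If y = 5: with y = 5, every remaining term of the linear equation is divisible by 2, so the left side is ≡ 0 (mod 2); but the right side -27 ≡ 1 (mod 2). No integers can satisfy it.
Both branches are infeasible, so the system has no integer solution.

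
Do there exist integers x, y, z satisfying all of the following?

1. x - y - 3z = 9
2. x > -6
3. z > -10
Yes

Take x = 0, y = 0, z = -3. Substituting into each constraint:
  (1) 0 + 0 - 3(-3) = 9 ✓
  (2) 0 > -6 ✓
  (3) -3 > -10 ✓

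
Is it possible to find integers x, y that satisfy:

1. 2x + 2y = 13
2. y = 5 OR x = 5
No

Even the single constraint (2x + 2y = 13) is infeasible over the integers.

  - 2x + 2y = 13: every term on the left is divisible by 2, so the LHS ≡ 0 (mod 2), but the RHS 13 is not — no integer solution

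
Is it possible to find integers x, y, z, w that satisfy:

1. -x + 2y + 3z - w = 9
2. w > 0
Yes

Take x = -10, y = 0, z = 0, w = 1. Substituting into each constraint:
  (1) 10 + 2(0) + 3(0) + (-1) = 9 ✓
  (2) 1 > 0 ✓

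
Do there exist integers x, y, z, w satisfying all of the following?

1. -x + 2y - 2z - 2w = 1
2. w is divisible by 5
Yes

Take x = -1, y = 0, z = 0, w = 0. Substituting into each constraint:
  (1) 1 + 2(0) - 2(0) - 2(0) = 1 ✓
  (2) 0 = 5 × 0, remainder 0 ✓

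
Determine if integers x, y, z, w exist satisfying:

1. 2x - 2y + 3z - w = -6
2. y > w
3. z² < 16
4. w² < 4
Yes

Take x = 1, y = 1, z = -2, w = 0. Substituting into each constraint:
  (1) 2(1) - 2(1) + 3(-2) + 0 = -6 ✓
  (2) 1 > 0 ✓
  (3) z² = (-2)² = 4, and 4 < 16 ✓
  (4) w² = (0)² = 0, and 0 < 4 ✓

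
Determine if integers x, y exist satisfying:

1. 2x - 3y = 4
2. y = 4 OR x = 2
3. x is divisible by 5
No

The full constraint system is jointly infeasible over the integers. Each constraint and what it forces:

  - 2x - 3y = 4: is a linear equation tying the variables together
  - y = 4 OR x = 2: forces a choice: either y = 4 or x = 2
  - x is divisible by 5: restricts x to multiples of 5

Split on the disjunction (y = 4 OR x = 2):
  • If y = 4: with y = 4, writing x = 5x', every remaining term of the linear equation is divisible by 10, so the left side is ≡ 0 (mod 10); but the right side 16 ≡ 6 (mod 10). No integers can satisfy it.
  • If x = 2: this contradicts the divisibility constraint — 2 is not a multiple of 5.
Both branches are infeasible, so the system has no integer solution.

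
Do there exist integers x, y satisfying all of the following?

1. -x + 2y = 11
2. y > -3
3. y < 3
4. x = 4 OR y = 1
Yes

Take x = -9, y = 1. Substituting into each constraint:
  (1) 9 + 2(1) = 11 ✓
  (2) 1 > -3 ✓
  (3) 1 < 3 ✓
  (4) y = 1, target 1 ✓ (second branch holds)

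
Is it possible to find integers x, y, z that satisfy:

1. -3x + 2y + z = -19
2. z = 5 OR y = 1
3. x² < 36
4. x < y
Yes

Take x = 0, y = 1, z = -21. Substituting into each constraint:
  (1) -3(0) + 2(1) + (-21) = -19 ✓
  (2) y = 1, target 1 ✓ (second branch holds)
  (3) x² = (0)² = 0, and 0 < 36 ✓
  (4) 0 < 1 ✓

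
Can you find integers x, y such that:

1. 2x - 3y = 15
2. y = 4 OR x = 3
Yes

Take x = 3, y = -3. Substituting into each constraint:
  (1) 2(3) - 3(-3) = 15 ✓
  (2) x = 3, target 3 ✓ (second branch holds)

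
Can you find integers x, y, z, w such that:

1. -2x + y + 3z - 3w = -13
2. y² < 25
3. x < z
Yes

Take x = -16, y = 0, z = -15, w = 0. Substituting into each constraint:
  (1) -2(-16) + 0 + 3(-15) - 3(0) = -13 ✓
  (2) y² = (0)² = 0, and 0 < 25 ✓
  (3) -16 < -15 ✓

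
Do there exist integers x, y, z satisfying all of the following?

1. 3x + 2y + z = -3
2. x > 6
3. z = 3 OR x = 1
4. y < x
Yes

Take x = 8, y = -15, z = 3. Substituting into each constraint:
  (1) 3(8) + 2(-15) + 3 = -3 ✓
  (2) 8 > 6 ✓
  (3) z = 3, target 3 ✓ (first branch holds)
  (4) -15 < 8 ✓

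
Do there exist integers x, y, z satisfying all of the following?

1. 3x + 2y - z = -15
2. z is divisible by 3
Yes

Take x = 1, y = -9, z = 0. Substituting into each constraint:
  (1) 3(1) + 2(-9) + 0 = -15 ✓
  (2) 0 = 3 × 0, remainder 0 ✓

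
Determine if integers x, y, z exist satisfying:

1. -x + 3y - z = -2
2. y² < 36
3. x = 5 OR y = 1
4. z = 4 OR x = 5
Yes

Take x = 5, y = 0, z = -3. Substituting into each constraint:
  (1) (-5) + 3(0) + 3 = -2 ✓
  (2) y² = (0)² = 0, and 0 < 36 ✓
  (3) x = 5, target 5 ✓ (first branch holds)
  (4) x = 5, target 5 ✓ (second branch holds)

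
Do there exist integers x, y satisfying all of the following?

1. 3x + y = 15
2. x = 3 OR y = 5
Yes

Take x = 3, y = 6. Substituting into each constraint:
  (1) 3(3) + 6 = 15 ✓
  (2) x = 3, target 3 ✓ (first branch holds)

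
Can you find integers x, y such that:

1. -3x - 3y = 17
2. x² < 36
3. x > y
No

Even the single constraint (-3x - 3y = 17) is infeasible over the integers.

  - -3x - 3y = 17: every term on the left is divisible by 3, so the LHS ≡ 0 (mod 3), but the RHS 17 is not — no integer solution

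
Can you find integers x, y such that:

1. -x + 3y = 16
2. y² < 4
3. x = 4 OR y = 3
No

The full constraint system is jointly infeasible over the integers. Each constraint and what it forces:

  - -x + 3y = 16: is a linear equation tying the variables together
  - y² < 4: restricts y to |y| ≤ 1
  - x = 4 OR y = 3: forces a choice: either x = 4 or y = 3

Split on the disjunction (x = 4 OR y = 3):
  • If x = 4: with x = 4, every remaining term of the linear equation is divisible by 3, so the left side is ≡ 0 (mod 3); but the right side 20 ≡ 2 (mod 3). No integers can satisfy it.
  • If y = 3: this contradicts y² < 4, which requires |y| ≤ 1.
Both branches are infeasible, so the system has no integer solution.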